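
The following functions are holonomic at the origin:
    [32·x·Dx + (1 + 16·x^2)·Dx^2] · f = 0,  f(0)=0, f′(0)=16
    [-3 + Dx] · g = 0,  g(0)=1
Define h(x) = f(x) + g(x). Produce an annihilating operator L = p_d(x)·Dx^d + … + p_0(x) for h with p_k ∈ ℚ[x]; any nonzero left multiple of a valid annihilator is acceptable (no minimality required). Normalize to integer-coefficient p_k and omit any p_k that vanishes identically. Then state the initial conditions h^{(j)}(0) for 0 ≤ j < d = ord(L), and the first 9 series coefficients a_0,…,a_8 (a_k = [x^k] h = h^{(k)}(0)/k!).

f: a_k = 0, 16, 0, -256/3, 0, 4096/5, 0, -65536/7, 0, …
g: a_k = 1, 3, 9/2, 9/2, 27/8, 81/40, 81/80, 243/560, 729/4480, …
L₀ := lclm(L_f,L_g); ord L₀ ≤ 2+1.
L = (96 - 288·x - 4608·x^2 - 4608·x^3)·Dx + (-41 + 1248·x^2 - 2304·x^4)·Dx^2 + (3 + 32·x + 96·x^2 + 512·x^3 + 768·x^4)·Dx^3  (order 3).
h: a_k = 1, 19, 9/2, -485/6, 27/8, 32849/40, 81/80, -5242637/560, 729/4480, …
ICs: h(0) = 1, h′(0) = 19, h′′(0) = 9.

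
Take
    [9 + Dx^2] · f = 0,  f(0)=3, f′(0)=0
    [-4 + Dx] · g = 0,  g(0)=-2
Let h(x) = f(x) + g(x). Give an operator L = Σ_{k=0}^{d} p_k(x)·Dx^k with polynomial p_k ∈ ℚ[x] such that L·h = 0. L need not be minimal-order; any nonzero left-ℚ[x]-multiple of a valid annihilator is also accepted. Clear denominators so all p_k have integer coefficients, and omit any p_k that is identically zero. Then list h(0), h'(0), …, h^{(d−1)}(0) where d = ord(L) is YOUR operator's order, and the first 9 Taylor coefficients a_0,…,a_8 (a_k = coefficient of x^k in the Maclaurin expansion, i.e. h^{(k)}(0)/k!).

f: a_k = 3, 0, -27/2, 0, 81/8, 0, -243/80, 0, 2187/4480, …
g: a_k = -2, -8, -16, -64/3, -64/3, -256/15, -512/45, -2048/315, -1024/315, …
f+g: L₀ = lclm(L_f,L_g), ord ≤ 2+1.
L = -36 + 9·Dx - 4·Dx^2 + Dx^3  (order 3).
h: a_k = 1, -8, -59/2, -64/3, -269/24, -256/15, -10379/720, -2048/315, -111389/40320, …
ICs: h(0) = 1, h′(0) = -8, h′′(0) = -59.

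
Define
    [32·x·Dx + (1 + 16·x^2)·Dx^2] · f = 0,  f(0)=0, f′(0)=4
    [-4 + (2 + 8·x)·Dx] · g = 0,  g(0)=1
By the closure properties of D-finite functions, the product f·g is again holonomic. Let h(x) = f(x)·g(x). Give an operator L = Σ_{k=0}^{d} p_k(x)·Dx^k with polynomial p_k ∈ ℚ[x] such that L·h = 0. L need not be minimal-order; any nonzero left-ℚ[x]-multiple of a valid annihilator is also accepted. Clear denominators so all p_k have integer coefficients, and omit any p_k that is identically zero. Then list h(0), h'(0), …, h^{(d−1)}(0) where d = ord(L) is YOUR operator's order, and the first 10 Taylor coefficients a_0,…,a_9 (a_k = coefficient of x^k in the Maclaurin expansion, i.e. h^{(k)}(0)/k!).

L = (12 - 64·x - 64·x^2) + (-4 + 16·x + 192·x^2 + 256·x^3)·Dx + (1 + 8·x + 32·x^2 + 128·x^3 + 256·x^4)·Dx^2  (order 2).
h: a_k = 0, 4, 8, -88/3, -80/3, 3112/15, 6544/15, -301648/105, -357344/105, 1897576/63, …
ICs: h(0) = 0, h′(0) = 4.

f: a_k = 0, 4, 0, -64/3, 0, 1024/5, 0, -16384/7, 0, 262144/9, …
g: a_k = 1, 2, -2, 4, -10, 28, -84, 264, -858, 2860, …
L₀ := L_f ⊗_s L_g (sym. prod.), ord ≤ 2.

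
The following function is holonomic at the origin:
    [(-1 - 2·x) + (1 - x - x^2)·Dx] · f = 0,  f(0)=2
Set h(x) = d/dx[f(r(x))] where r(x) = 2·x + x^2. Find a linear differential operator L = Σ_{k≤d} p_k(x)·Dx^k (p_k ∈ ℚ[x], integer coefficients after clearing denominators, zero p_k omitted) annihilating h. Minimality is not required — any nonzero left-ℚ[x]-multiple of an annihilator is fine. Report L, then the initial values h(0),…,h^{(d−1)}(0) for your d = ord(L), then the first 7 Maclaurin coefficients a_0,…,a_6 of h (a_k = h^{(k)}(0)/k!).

f: a_k = 2, 2, 4, 6, 10, 16, 26, …
h₀=f(r): pull back L_f along r ⇒ L₀.
Differentiate: ansatz ord ≤ ord L₀ ⇒ L.
L = (9 + 42·x + 105·x^2 + 164·x^3 + 141·x^4 + 60·x^5 + 10·x^6) + (-1 - 3·x + 9·x^2 + 39·x^3 + 55·x^4 + 39·x^5 + 14·x^6 + 2·x^7)·Dx  (order 1).
h: a_k = 4, 36, 192, 944, 4340, 19140, 82096, …
ICs: h(0) = 4.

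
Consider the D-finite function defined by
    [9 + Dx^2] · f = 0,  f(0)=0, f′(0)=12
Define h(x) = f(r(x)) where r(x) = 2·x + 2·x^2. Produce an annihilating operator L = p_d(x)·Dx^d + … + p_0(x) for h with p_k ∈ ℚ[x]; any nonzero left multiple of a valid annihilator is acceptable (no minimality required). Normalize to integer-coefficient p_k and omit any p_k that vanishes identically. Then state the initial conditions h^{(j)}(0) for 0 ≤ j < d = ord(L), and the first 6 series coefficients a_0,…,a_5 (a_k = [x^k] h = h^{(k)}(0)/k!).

f: a_k = 0, 12, 0, -18, 0, 81/10, …
Change of var in L_f (x↦r) gives L₀.
L = (36 + 216·x + 432·x^2 + 288·x^3) - 2·Dx + (1 + 2·x)·Dx^2  (order 2).
h: a_k = 0, 24, 24, -144, -432, -864/5, …
ICs: h(0) = 0, h′(0) = 24.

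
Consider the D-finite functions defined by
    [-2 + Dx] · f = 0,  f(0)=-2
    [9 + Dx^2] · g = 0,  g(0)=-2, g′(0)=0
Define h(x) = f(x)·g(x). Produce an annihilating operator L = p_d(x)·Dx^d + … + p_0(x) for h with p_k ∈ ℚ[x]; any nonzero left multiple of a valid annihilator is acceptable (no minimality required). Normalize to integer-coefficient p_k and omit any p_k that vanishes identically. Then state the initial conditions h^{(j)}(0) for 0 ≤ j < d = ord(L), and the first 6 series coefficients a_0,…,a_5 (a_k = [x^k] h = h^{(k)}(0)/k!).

L = 13 - 4·Dx + Dx^2  (order 2).
h: a_k = 4, 8, -10, -92/3, -119/6, 61/15, …
ICs: h(0) = 4, h′(0) = 8.

f: a_k = -2, -4, -4, -8/3, -4/3, -8/15, …
g: a_k = -2, 0, 9, 0, -27/4, 0, …
h₀=f·g: eliminate ⇒ L₀, order ≤ 1·2.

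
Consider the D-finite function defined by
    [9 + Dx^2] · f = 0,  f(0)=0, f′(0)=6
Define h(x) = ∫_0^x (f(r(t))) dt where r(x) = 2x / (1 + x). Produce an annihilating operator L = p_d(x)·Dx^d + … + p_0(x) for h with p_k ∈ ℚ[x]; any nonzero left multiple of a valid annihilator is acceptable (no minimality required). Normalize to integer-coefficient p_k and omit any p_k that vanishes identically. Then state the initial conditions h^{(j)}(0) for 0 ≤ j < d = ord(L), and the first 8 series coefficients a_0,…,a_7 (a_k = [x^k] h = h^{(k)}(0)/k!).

L = 36·Dx + (2 + 6·x + 6·x^2 + 2·x^3)·Dx^2 + (1 + 4·x + 6·x^2 + 4·x^3 + x^4)·Dx^3  (order 3).
h: a_k = 0, 0, 6, -4, -15, 204/5, -242/5, 60/7, …
ICs: h(0) = 0, h′(0) = 0, h′′(0) = 12.

f: a_k = 0, 6, 0, -9, 0, 81/20, 0, -243/280, …
Substitute x→r, Dx→(1/r')Dx; clear ⇒ L₀.
∫: right-multiply L₀ by Dx.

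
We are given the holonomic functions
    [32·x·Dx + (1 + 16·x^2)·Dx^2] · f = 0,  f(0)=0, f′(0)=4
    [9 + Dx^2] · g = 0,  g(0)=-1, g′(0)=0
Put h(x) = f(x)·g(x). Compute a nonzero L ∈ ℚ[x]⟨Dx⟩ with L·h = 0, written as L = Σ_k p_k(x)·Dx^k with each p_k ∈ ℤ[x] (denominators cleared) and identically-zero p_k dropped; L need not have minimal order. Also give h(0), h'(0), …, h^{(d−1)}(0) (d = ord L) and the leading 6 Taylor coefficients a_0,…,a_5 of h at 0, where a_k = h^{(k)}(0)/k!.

L = (16425 + 696384·x^2 + 2778624·x^4 + 11943936·x^6 + 47775744·x^8) + (23616·x + 543744·x^3 + 3981312·x^5 + 21233664·x^7)·Dx + (2050 + 87168·x^2 + 470016·x^4 + 2654208·x^6 + 10616832·x^8)·Dx^2 + (2624·x + 60416·x^3 + 442368·x^5 + 2359296·x^7)·Dx^3 + (25 + 1088·x^2 + 17920·x^4 + 147456·x^6 + 589824·x^8)·Dx^4  (order 4).
h: a_k = 0, -4, 0, 118/3, 0, -3143/10, …
ICs: h(0) = 0, h′(0) = -4, h′′(0) = 0, h′′′(0) = 236.

f: a_k = 0, 4, 0, -64/3, 0, 1024/5, …
g: a_k = -1, 0, 9/2, 0, -27/8, 0, …
Sym-product of L_f,L_g gives L₀ (≤ ord 4).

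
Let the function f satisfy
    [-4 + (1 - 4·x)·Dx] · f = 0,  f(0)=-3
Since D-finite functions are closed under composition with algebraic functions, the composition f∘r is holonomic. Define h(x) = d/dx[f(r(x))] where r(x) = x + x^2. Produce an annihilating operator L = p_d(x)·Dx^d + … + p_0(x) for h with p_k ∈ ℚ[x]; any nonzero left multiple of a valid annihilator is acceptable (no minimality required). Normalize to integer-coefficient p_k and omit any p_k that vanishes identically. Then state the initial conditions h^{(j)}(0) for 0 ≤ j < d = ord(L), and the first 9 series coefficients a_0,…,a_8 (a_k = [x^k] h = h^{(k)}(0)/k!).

f: a_k = -3, -12, -48, -192, -768, -3072, -12288, -49152, -196608, …
h₀=f(r): pull back L_f along r ⇒ L₀.
h=h₀': d/dx-closure on L₀ ⇒ L.
L = (10 + 24·x + 24·x^2) + (-1 + 2·x + 12·x^2 + 8·x^3)·Dx  (order 1).
h: a_k = -12, -120, -864, -5568, -33600, -194688, -1096704, -6051840, -32873472, …
ICs: h(0) = -12.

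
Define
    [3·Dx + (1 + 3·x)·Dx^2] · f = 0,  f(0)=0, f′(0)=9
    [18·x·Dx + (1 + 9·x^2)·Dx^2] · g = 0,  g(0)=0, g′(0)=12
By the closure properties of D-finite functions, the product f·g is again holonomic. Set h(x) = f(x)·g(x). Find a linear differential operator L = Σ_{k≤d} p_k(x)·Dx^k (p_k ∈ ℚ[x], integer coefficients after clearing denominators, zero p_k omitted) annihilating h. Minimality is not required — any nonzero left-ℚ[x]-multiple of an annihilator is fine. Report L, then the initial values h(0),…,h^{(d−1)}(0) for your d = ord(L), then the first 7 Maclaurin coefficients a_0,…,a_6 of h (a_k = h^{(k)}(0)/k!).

L = (648 + 3564·x + 19440·x^2 + 113724·x^3 + 262440·x^4 + 341172·x^5 + 236196·x^7)·Dx + (162 + 3348·x + 24948·x^2 + 117612·x^3 + 396576·x^4 + 813564·x^5 + 918540·x^6 + 236196·x^7 + 826686·x^8)·Dx^2 + (36 + 576·x + 5184·x^2 + 25272·x^3 + 87480·x^4 + 227448·x^5 + 419904·x^6 + 472392·x^7 + 236196·x^8 + 472392·x^9)·Dx^3 + (5 + 54·x + 333·x^2 + 1512·x^3 + 5346·x^4 + 14580·x^5 + 30618·x^6 + 52488·x^7 + 59049·x^8 + 39366·x^9 + 59049·x^10)·Dx^4  (order 4).
h: a_k = 0, 0, 108, -162, 0, -243, 12636/5, …
ICs: h(0) = 0, h′(0) = 0, h′′(0) = 216, h′′′(0) = -972.

f: a_k = 0, 9, -27/2, 27, -243/4, 729/5, -729/2, …
g: a_k = 0, 12, 0, -36, 0, 972/5, 0, …
f·g: L₀ = L_f ⊗_s L_g, ord ≤ 2·2.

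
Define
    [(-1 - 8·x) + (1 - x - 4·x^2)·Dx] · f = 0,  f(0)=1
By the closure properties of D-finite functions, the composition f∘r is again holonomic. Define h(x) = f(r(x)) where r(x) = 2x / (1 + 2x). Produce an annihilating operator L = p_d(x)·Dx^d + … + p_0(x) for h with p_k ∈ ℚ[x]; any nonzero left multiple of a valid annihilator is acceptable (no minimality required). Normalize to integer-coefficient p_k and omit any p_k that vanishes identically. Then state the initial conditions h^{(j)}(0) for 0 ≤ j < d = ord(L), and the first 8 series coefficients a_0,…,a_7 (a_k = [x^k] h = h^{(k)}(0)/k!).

f: a_k = 1, 1, 5, 9, 29, 65, 181, 441, …
f∘r: x↦r, Dx↦Dx/r' in L_f ⇒ L₀.
L = (2 + 36·x) + (-1 - 4·x + 12·x^2 + 32·x^3)·Dx  (order 1).
h: a_k = 1, 2, 16, 0, 256, -512, 5120, -18432, …
ICs: h(0) = 1.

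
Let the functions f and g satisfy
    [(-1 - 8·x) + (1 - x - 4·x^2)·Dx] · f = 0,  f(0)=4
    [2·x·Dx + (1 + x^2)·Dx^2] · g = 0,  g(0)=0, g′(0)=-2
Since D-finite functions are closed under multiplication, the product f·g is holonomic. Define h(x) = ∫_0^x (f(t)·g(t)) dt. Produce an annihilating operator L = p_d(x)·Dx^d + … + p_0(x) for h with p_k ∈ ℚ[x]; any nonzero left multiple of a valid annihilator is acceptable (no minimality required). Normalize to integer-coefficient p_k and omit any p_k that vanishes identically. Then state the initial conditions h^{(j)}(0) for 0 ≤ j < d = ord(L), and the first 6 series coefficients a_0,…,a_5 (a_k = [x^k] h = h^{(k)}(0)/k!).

f: a_k = 4, 4, 20, 36, 116, 260, …
g: a_k = 0, -2, 0, 2/3, 0, -2/5, …
Sym-product of L_f,L_g gives L₀ (≤ ord 2).
Integrate: L := L₀·Dx.
L = (8 + 2·x + 24·x^2)·Dx + (2 + 14·x + 4·x^2 + 24·x^3)·Dx^2 + (-1 + x + 3·x^2 + x^3 + 4·x^4)·Dx^3  (order 3).
h: a_k = 0, 0, -4, -8/3, -28/3, -208/15, …
ICs: h(0) = 0, h′(0) = 0, h′′(0) = -8.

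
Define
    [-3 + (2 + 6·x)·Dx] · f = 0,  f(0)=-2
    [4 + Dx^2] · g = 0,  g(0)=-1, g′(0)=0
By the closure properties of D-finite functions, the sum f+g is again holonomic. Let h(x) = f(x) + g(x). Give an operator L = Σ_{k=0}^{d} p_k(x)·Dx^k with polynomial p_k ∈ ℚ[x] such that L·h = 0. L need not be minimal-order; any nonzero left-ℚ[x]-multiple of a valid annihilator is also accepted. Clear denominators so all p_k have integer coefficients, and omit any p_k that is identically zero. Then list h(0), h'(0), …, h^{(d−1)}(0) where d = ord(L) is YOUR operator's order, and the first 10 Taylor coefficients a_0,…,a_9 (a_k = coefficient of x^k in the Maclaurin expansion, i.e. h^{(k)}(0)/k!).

f: a_k = -2, -3, 9/4, -27/8, 405/64, -1701/128, 15309/512, -72171/1024, 2814669/16384, -14073345/32768, …
g: a_k = -1, 0, 2, 0, -2/3, 0, 4/45, 0, -2/315, 0, …
L₀ := lclm(L_f,L_g); ord L₀ ≤ 1+2.
L = (-516 - 1152·x - 1728·x^2) + (56 + 936·x + 3456·x^2 + 3456·x^3)·Dx + (-129 - 288·x - 432·x^2)·Dx^2 + (14 + 234·x + 864·x^2 + 864·x^3)·Dx^3  (order 3).
h: a_k = -3, -3, 17/4, -27/8, 1087/192, -1701/128, 690953/23040, -72171/1024, 886587967/5160960, -14073345/32768, …
ICs: h(0) = -3, h′(0) = -3, h′′(0) = 17/2.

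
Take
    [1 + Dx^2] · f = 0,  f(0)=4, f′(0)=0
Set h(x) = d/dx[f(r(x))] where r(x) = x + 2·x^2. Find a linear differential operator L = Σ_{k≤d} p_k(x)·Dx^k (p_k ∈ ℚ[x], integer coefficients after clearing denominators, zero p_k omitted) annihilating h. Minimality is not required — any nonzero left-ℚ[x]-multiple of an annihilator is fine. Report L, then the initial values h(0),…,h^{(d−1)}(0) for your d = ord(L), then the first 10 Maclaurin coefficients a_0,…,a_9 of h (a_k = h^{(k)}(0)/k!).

L = (49 + 16·x + 96·x^2 + 256·x^3 + 256·x^4) + (-12 - 48·x)·Dx + (1 + 8·x + 16·x^2)·Dx^2  (order 2).
h: a_k = 0, -4, -24, -94/3, 20/3, 719/30, 553/15, 23521/1260, -559/70, -1199521/90720, …
ICs: h(0) = 0, h′(0) = -4.

f: a_k = 4, 0, -2, 0, 1/6, 0, -1/180, 0, 1/10080, 0, …
L₀ from L_f via x↦r, Dx↦r'^{-1}Dx.
h₀' ⇒ L via d/dx closure of L₀.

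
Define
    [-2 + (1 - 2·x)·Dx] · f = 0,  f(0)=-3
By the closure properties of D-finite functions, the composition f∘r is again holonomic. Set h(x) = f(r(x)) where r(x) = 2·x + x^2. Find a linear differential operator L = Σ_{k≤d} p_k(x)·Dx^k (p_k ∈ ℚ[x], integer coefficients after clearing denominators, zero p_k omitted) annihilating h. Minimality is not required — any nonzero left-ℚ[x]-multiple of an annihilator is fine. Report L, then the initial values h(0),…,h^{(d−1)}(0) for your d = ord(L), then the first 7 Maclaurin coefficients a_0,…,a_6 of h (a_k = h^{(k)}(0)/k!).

L = (4 + 4·x) + (-1 + 4·x + 2·x^2)·Dx  (order 1).
h: a_k = -3, -12, -54, -240, -1068, -4752, -21144, …
ICs: h(0) = -3.

f: a_k = -3, -6, -12, -24, -48, -96, -192, …
Substitute x→r, Dx→(1/r')Dx; clear ⇒ L₀.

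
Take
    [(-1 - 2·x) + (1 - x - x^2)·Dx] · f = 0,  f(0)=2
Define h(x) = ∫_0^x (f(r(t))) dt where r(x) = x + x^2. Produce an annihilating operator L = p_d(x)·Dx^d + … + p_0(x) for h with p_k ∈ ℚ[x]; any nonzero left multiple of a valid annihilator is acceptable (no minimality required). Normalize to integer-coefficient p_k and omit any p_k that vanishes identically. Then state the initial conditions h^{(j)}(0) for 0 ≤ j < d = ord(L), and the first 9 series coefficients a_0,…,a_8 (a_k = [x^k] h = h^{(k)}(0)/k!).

f: a_k = 2, 2, 4, 6, 10, 16, 26, 42, 68, …
Substitute x→r, Dx→(1/r')Dx; clear ⇒ L₀.
h=∫h₀ ⇒ L = L₀·Dx.
L = (1 + 4·x + 6·x^2 + 4·x^3)·Dx + (-1 + x + 2·x^2 + 2·x^3 + x^4)·Dx^2  (order 2).
h: a_k = 0, 2, 1, 2, 7/2, 32/5, 37/3, 172/7, 199/4, …
ICs: h(0) = 0, h′(0) = 2.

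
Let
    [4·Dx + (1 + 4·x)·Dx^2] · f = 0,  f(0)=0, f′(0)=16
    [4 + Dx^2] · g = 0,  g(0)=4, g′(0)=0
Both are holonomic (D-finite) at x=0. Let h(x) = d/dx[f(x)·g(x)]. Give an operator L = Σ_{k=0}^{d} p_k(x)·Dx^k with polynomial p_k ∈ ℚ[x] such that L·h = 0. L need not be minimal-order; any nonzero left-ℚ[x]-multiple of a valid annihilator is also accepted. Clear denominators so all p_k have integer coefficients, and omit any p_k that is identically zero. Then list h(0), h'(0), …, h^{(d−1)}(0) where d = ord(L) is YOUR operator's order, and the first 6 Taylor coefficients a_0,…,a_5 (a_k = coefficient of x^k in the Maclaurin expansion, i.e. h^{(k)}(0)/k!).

L = (-832 - 992·x - 5568·x^2 - 12288·x^3 - 2048·x^4 + 24576·x^5 + 16384·x^6) + (-264 - 1568·x - 2560·x^2 + 10240·x^4 + 8192·x^5)·Dx + (-220 - 368·x - 1760·x^2 - 3072·x^3 + 2048·x^4 + 12288·x^5 + 8192·x^6)·Dx^2 + (-66 - 392·x - 640·x^2 + 2560·x^4 + 2048·x^5)·Dx^3 + (-3 - 30·x - 92·x^2 + 640·x^4 + 1536·x^5 + 1024·x^6)·Dx^4  (order 4).
h: a_k = 64, -256, 640, -3072, 13184, -53760, …
ICs: h(0) = 64, h′(0) = -256, h′′(0) = 1280, h′′′(0) = -18432.

f: a_k = 0, 16, -32, 256/3, -256, 4096/5, …
g: a_k = 4, 0, -8, 0, 8/3, 0, …
L₀ := L_f ⊗_s L_g (sym. prod.), ord ≤ 4.
h=h₀': d/dx-closure on L₀ ⇒ L.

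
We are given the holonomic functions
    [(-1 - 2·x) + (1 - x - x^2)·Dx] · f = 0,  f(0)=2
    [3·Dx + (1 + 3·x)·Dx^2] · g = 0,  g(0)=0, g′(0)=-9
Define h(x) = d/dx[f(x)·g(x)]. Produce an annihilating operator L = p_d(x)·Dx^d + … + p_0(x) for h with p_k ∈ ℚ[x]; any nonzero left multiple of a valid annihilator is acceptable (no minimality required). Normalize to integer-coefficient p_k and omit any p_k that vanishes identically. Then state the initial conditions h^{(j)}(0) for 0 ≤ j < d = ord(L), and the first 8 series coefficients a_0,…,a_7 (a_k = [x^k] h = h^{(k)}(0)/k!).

L = (102 + 270·x + 324·x^2) + (-3 + 93·x + 324·x^2 + 252·x^3)·Dx + (-5 - 22·x - 4·x^2 + 63·x^3 + 36·x^4)·Dx^2  (order 2).
h: a_k = -18, 18, -189, 270, -2871/2, 15282/5, -115659/10, 1057806/35, …
ICs: h(0) = -18, h′(0) = 18.

f: a_k = 2, 2, 4, 6, 10, 16, 26, 42, …
g: a_k = 0, -9, 27/2, -27, 243/4, -729/5, 729/2, -6561/7, …
h₀=f·g: eliminate ⇒ L₀, order ≤ 1·2.
h=h₀': d/dx-closure on L₀ ⇒ L.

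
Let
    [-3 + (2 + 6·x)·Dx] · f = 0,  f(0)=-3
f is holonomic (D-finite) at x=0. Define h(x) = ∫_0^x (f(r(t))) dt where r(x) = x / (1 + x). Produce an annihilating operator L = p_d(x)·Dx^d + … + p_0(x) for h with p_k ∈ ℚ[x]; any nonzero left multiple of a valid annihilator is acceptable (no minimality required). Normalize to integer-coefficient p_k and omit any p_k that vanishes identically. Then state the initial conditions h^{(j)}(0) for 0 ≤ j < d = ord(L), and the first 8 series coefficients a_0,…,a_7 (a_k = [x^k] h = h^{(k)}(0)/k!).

L = -3·Dx + (2 + 10·x + 8·x^2)·Dx^2  (order 2).
h: a_k = 0, -3, -9/4, 21/8, -261/64, 5031/640, -9069/512, 318915/7168, …
ICs: h(0) = 0, h′(0) = -3.

f: a_k = -3, -9/2, 27/8, -81/16, 1215/128, -5103/256, 45927/1024, -216513/2048, …
L₀ from L_f via x↦r, Dx↦r'^{-1}Dx.
Integrate: L := L₀·Dx.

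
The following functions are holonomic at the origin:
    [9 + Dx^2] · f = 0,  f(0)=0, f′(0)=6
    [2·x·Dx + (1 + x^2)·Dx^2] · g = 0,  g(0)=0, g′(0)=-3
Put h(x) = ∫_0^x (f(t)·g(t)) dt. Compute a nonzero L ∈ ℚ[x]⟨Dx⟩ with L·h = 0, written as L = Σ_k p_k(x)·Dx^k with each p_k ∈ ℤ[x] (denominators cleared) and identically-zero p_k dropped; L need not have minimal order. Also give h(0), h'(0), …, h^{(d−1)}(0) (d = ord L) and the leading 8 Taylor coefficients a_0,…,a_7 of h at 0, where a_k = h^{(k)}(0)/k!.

L = (1170 + 3834·x^2 + 4779·x^4 + 2916·x^6 + 729·x^8)·Dx + (396·x + 1044·x^3 + 972·x^5 + 324·x^7)·Dx^2 + (220 + 768·x^2 + 1026·x^4 + 648·x^6 + 162·x^8)·Dx^3 + (44·x + 116·x^3 + 108·x^5 + 36·x^7)·Dx^4 + (10 + 38·x^2 + 55·x^4 + 36·x^6 + 9·x^8)·Dx^5  (order 5).
h: a_k = 0, 0, 0, -6, 0, 33/5, 0, -99/28, …
ICs: h(0) = 0, h′(0) = 0, h′′(0) = 0, h′′′(0) = -36, h′′′′(0) = 0.

f: a_k = 0, 6, 0, -9, 0, 81/20, 0, -243/280, …
g: a_k = 0, -3, 0, 1, 0, -3/5, 0, 3/7, …
Sym-product of L_f,L_g gives L₀ (≤ ord 4).
h=∫₀ˣh₀: take L = L₀·Dx.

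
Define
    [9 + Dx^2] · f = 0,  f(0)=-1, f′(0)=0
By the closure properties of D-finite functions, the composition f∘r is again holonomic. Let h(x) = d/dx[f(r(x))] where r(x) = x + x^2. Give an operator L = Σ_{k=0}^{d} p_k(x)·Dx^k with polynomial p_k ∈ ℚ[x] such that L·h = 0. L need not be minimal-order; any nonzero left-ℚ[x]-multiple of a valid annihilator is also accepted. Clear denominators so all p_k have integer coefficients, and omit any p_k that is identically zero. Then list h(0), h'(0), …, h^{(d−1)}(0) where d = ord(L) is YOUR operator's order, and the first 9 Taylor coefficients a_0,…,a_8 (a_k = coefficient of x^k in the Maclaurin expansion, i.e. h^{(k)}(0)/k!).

f: a_k = -1, 0, 9/2, 0, -27/8, 0, 81/80, 0, -729/4480, …
L₀ from L_f via x↦r, Dx↦r'^{-1}Dx.
Derive L from L₀ (diff closure).
L = (21 + 72·x + 216·x^2 + 288·x^3 + 144·x^4) + (-6 - 12·x)·Dx + (1 + 4·x + 4·x^2)·Dx^2  (order 2).
h: a_k = 0, 9, 27, 9/2, -135/2, -4617/40, -2079/40, 52191/560, 95499/560, …
ICs: h(0) = 0, h′(0) = 9.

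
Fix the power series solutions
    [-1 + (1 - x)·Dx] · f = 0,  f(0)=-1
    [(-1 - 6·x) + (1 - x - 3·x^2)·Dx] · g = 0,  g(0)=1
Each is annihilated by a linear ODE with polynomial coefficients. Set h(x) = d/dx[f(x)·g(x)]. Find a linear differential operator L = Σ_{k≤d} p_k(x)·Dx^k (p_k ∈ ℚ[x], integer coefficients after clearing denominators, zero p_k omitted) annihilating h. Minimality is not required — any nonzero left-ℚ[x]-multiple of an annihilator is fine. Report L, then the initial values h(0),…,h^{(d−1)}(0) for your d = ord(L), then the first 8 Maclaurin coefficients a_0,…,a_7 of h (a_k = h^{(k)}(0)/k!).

L = (12 + 6·x - 12·x^2 - 96·x^3 + 108·x^4) + (-2 + 21·x^2 - 16·x^3 - 30·x^4 + 27·x^5)·Dx  (order 1).
h: a_k = -2, -12, -39, -128, -360, -1014, -2702, -7152, …
ICs: h(0) = -2.

f: a_k = -1, -1, -1, -1, -1, -1, -1, -1, …
g: a_k = 1, 1, 4, 7, 19, 40, 97, 217, …
h₀=f·g: eliminate ⇒ L₀, order ≤ 1·1.
Differentiate: ansatz ord ≤ ord L₀ ⇒ L.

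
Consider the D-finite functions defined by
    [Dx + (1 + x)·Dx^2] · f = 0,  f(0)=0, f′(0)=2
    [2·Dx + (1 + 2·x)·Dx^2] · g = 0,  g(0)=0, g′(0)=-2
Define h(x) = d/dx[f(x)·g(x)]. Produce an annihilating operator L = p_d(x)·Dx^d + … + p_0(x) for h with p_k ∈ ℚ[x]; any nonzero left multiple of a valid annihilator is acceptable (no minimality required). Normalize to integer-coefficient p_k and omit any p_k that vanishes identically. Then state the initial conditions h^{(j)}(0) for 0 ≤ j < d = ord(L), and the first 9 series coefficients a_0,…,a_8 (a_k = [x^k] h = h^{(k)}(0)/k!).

L = (20 + 48·x + 32·x^2) + (66 + 268·x + 360·x^2 + 160·x^3)·Dx + (32 + 180·x + 372·x^2 + 336·x^3 + 112·x^4)·Dx^2 + (3 + 22·x + 63·x^2 + 88·x^3 + 60·x^4 + 16·x^5)·Dx^3  (order 3).
h: a_k = 0, -8, 18, -104/3, 65, -1834/15, 1162/5, -9376/21, 60579/70, …
ICs: h(0) = 0, h′(0) = -8, h′′(0) = 36.

f: a_k = 0, 2, -1, 2/3, -1/2, 2/5, -1/3, 2/7, -1/4, …
g: a_k = 0, -2, 2, -8/3, 4, -32/5, 32/3, -128/7, 32, …
L₀ := L_f ⊗_s L_g (sym. prod.), ord ≤ 4.
Derive L from L₀ (diff closure).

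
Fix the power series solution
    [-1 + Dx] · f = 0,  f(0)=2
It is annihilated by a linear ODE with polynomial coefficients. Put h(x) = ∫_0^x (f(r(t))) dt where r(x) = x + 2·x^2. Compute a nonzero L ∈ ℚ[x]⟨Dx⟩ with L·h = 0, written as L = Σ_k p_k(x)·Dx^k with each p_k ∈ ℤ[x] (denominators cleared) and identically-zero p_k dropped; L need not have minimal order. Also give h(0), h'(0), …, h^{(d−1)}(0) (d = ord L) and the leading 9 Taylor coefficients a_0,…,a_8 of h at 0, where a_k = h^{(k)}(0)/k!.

f: a_k = 2, 2, 1, 1/3, 1/12, 1/60, 1/360, 1/2520, 1/20160, …
Change of var in L_f (x↦r) gives L₀.
Integrate: L := L₀·Dx.
L = (-1 - 4·x)·Dx + Dx^2  (order 2).
h: a_k = 0, 2, 1, 5/3, 13/12, 73/60, 281/360, 1741/2520, 1697/4032, …
ICs: h(0) = 0, h′(0) = 2.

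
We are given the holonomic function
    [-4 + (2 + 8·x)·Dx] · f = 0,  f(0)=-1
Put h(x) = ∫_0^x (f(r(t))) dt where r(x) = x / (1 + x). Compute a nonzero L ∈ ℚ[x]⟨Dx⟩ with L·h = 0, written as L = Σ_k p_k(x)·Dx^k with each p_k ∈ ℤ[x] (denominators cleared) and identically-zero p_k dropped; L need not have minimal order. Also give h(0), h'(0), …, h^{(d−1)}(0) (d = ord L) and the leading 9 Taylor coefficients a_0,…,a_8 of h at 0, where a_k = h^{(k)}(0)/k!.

L = -2·Dx + (1 + 6·x + 5·x^2)·Dx^2  (order 2).
h: a_k = 0, -1, -1, 4/3, -5/2, 6, -17, 376/7, -731/4, …
ICs: h(0) = 0, h′(0) = -1.

f: a_k = -1, -2, 2, -4, 10, -28, 84, -264, 858, …
Substitute x→r, Dx→(1/r')Dx; clear ⇒ L₀.
∫: right-multiply L₀ by Dx.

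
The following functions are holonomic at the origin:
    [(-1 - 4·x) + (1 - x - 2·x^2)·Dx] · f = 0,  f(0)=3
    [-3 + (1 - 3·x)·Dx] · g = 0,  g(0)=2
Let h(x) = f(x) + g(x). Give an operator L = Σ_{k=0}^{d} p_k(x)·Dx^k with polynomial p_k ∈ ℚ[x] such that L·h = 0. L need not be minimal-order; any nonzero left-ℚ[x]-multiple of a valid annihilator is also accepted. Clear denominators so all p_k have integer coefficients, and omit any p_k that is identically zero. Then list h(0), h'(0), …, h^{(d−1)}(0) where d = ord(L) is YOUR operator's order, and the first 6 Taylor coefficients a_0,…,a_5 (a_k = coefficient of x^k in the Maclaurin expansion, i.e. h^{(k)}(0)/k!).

L = (-36·x + 36·x^2 - 36·x^3) + (6 - 6·x - 30·x^2 + 54·x^3 - 72·x^4)·Dx + (-1 + 6·x - 12·x^2 + 8·x^3 + 9·x^4 - 18·x^5)·Dx^2  (order 2).
h: a_k = 5, 9, 27, 69, 195, 549, …
ICs: h(0) = 5, h′(0) = 9.

f: a_k = 3, 3, 9, 15, 33, 63, …
g: a_k = 2, 6, 18, 54, 162, 486, …
L₀ := lclm(L_f,L_g); ord L₀ ≤ 1+1.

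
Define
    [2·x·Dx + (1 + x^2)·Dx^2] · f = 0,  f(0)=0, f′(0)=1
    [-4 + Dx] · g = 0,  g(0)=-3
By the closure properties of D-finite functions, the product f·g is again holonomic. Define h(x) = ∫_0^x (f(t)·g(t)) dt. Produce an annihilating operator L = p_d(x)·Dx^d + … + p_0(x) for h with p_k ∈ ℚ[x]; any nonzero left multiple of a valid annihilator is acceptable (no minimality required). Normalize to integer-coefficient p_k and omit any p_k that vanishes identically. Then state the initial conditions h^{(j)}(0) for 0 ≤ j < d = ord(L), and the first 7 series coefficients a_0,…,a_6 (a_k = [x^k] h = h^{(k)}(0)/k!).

L = (16 - 8·x + 16·x^2)·Dx + (-8 + 2·x - 8·x^2)·Dx^2 + (1 + x^2)·Dx^3  (order 3).
h: a_k = 0, 0, -3/2, -4, -23/4, -28/5, -41/10, …
ICs: h(0) = 0, h′(0) = 0, h′′(0) = -3.

f: a_k = 0, 1, 0, -1/3, 0, 1/5, 0, …
g: a_k = -3, -12, -24, -32, -32, -128/5, -256/15, …
Product ⇒ symmetric product L₀, ord ≤ 2.
∫: right-multiply L₀ by Dx.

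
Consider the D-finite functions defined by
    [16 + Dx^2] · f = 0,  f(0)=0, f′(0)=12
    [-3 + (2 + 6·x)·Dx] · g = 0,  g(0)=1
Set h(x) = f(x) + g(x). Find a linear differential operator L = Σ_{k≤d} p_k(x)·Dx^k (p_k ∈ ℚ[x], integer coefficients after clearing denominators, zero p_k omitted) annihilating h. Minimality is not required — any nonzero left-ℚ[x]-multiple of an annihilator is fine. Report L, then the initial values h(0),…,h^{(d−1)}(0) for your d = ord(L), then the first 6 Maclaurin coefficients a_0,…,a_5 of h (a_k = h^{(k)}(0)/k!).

L = (-4368 - 18432·x - 27648·x^2) + (1760 + 17568·x + 55296·x^2 + 55296·x^3)·Dx + (-273 - 1152·x - 1728·x^2)·Dx^2 + (110 + 1098·x + 3456·x^2 + 3456·x^3)·Dx^3  (order 3).
h: a_k = 1, 27/2, -9/8, -485/16, -405/128, 41273/1280, …
ICs: h(0) = 1, h′(0) = 27/2, h′′(0) = -9/4.

f: a_k = 0, 12, 0, -32, 0, 128/5, …
g: a_k = 1, 3/2, -9/8, 27/16, -405/128, 1701/256, …
h₀=f+g: left-lcm gives L₀, ord ≤ 3.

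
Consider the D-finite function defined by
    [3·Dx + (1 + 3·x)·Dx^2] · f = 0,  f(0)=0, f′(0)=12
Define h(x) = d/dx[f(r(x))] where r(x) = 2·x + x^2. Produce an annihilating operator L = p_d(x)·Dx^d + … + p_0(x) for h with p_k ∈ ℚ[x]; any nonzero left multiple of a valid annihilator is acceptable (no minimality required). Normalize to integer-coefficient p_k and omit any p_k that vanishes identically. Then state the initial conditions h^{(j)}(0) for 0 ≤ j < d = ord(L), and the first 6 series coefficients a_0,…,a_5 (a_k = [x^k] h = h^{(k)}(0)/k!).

L = (5 + 6·x + 3·x^2) + (1 + 7·x + 9·x^2 + 3·x^3)·Dx  (order 1).
h: a_k = 24, -120, 648, -3528, 19224, -104760, …
ICs: h(0) = 24.

f: a_k = 0, 12, -18, 36, -81, 972/5, …
Change of var in L_f (x↦r) gives L₀.
h₀' ⇒ L via d/dx closure of L₀.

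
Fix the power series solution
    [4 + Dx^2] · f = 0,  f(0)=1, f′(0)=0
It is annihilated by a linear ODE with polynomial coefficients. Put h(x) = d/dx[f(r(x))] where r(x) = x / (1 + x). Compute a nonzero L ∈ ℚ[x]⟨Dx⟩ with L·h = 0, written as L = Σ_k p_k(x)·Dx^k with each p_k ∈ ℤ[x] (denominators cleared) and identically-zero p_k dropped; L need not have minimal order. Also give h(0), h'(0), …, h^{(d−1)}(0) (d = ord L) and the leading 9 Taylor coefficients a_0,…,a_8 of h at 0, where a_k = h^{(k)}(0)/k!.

L = (10 + 12·x + 6·x^2) + (6 + 18·x + 18·x^2 + 6·x^3)·Dx + (1 + 4·x + 6·x^2 + 4·x^3 + x^4)·Dx^2  (order 2).
h: a_k = 0, -4, 12, -64/3, 80/3, -308/15, -28/5, 18832/315, -5168/35, …
ICs: h(0) = 0, h′(0) = -4.

f: a_k = 1, 0, -2, 0, 2/3, 0, -4/45, 0, 2/315, …
f∘r: x↦r, Dx↦Dx/r' in L_f ⇒ L₀.
Derive L from L₀ (diff closure).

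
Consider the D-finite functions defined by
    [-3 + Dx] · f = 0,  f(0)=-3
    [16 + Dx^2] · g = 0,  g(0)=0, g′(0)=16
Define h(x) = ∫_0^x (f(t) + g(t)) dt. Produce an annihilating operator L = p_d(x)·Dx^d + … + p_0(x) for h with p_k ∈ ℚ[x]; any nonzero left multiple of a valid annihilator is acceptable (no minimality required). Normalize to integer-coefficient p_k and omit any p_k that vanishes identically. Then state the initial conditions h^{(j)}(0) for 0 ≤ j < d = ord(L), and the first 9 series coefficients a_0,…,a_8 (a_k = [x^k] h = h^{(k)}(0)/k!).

L = -48·Dx + 16·Dx^2 - 3·Dx^3 + Dx^4  (order 4).
h: a_k = 0, -3, 7/2, -9/2, -337/24, -81/40, 3367/720, -243/560, -72097/40320, …
ICs: h(0) = 0, h′(0) = -3, h′′(0) = 7, h′′′(0) = -27.

f: a_k = -3, -9, -27/2, -27/2, -81/8, -243/40, -243/80, -729/560, -2187/4480, …
g: a_k = 0, 16, 0, -128/3, 0, 512/15, 0, -4096/315, 0, …
h₀=f+g: left-lcm gives L₀, ord ≤ 3.
h=∫h₀ ⇒ L = L₀·Dx.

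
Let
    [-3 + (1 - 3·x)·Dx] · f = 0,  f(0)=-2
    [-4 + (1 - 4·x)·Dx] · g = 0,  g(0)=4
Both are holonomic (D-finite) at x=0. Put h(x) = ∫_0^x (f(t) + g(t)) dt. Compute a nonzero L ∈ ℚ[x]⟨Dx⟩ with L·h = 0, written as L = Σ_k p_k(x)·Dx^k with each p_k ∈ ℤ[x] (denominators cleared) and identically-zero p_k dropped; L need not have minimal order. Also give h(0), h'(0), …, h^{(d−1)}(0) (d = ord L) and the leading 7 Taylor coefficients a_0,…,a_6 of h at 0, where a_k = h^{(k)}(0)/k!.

f: a_k = -2, -6, -18, -54, -162, -486, -1458, …
g: a_k = 4, 16, 64, 256, 1024, 4096, 16384, …
Sum ⇒ L₀ = lclm(L_f,L_g) in ℚ(x)⟨Dx⟩.
Integrate: L := L₀·Dx.
L = -24·Dx + (14 - 48·x)·Dx^2 + (-1 + 7·x - 12·x^2)·Dx^3  (order 3).
h: a_k = 0, 2, 5, 46/3, 101/2, 862/5, 1805/3, …
ICs: h(0) = 0, h′(0) = 2, h′′(0) = 10.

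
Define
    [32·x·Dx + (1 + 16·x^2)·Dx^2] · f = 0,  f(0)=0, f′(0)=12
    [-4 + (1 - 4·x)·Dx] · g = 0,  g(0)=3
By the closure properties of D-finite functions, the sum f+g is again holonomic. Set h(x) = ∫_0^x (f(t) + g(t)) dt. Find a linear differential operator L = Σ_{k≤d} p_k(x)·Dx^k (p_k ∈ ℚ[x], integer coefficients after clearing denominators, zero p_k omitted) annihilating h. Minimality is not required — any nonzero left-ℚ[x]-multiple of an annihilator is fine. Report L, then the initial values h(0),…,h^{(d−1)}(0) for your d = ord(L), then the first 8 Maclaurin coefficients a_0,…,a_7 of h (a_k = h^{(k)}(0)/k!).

L = (32 - 512·x - 1536·x^2)·Dx^2 + (-16 + 32·x - 256·x^2 - 1536·x^3)·Dx^3 + (1 - 256·x^4)·Dx^4  (order 4).
h: a_k = 0, 3, 12, 16, 32, 768/5, 3072/5, 12288/7, …
ICs: h(0) = 0, h′(0) = 3, h′′(0) = 24, h′′′(0) = 96.

f: a_k = 0, 12, 0, -64, 0, 3072/5, 0, -49152/7, …
g: a_k = 3, 12, 48, 192, 768, 3072, 12288, 49152, …
Sum ⇒ L₀ = lclm(L_f,L_g) in ℚ(x)⟨Dx⟩.
∫: right-multiply L₀ by Dx.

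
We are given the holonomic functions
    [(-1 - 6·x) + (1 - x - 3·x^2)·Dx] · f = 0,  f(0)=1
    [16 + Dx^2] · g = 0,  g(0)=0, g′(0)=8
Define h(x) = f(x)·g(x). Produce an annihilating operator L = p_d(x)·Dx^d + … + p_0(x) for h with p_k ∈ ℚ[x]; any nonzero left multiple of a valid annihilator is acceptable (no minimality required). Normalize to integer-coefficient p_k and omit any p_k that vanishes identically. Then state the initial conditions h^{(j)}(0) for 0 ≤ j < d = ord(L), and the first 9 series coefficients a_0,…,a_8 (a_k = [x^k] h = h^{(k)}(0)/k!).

f: a_k = 1, 1, 4, 7, 19, 40, 97, 217, 508, …
g: a_k = 0, 8, 0, -64/3, 0, 256/15, 0, -2048/315, 0, …
Sym-product of L_f,L_g gives L₀ (≤ ord 2).
L = (-10 + 16·x + 48·x^2) + (2 + 12·x)·Dx + (-1 + x + 3·x^2)·Dx^2  (order 2).
h: a_k = 0, 8, 8, 32/3, 104/3, 1256/15, 2816/15, 136216/315, 313624/315, …
ICs: h(0) = 0, h′(0) = 8.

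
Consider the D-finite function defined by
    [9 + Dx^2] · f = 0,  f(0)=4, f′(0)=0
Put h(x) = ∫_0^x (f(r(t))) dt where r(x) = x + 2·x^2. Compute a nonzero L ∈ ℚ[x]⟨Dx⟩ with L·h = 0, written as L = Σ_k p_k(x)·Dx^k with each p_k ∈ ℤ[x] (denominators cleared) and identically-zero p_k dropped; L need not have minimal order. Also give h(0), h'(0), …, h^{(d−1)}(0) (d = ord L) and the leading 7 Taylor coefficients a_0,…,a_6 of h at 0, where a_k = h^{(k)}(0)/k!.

L = (9 + 108·x + 432·x^2 + 576·x^3)·Dx - 4·Dx^2 + (1 + 4·x)·Dx^3  (order 3).
h: a_k = 0, 4, 0, -6, -18, -117/10, 18, …
ICs: h(0) = 0, h′(0) = 4, h′′(0) = 0.

f: a_k = 4, 0, -18, 0, 27/2, 0, -81/20, …
f∘r: x↦r, Dx↦Dx/r' in L_f ⇒ L₀.
h=∫h₀ ⇒ L = L₀·Dx.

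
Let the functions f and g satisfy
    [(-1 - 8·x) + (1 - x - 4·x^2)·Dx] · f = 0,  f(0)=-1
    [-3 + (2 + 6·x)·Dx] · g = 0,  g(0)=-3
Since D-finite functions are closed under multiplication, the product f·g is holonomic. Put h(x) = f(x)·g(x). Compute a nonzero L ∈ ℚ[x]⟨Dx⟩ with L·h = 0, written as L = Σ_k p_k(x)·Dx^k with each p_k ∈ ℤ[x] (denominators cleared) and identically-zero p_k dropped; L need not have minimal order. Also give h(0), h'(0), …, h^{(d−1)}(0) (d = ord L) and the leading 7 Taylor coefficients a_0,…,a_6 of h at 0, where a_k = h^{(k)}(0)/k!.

L = (5 + 19·x + 36·x^2) + (-2 - 4·x + 14·x^2 + 24·x^3)·Dx  (order 1).
h: a_k = 3, 15/2, 129/8, 819/16, 13593/128, 84705/256, 727869/1024, …
ICs: h(0) = 3.

f: a_k = -1, -1, -5, -9, -29, -65, -181, …
g: a_k = -3, -9/2, 27/8, -81/16, 1215/128, -5103/256, 45927/1024, …
f·g: L₀ = L_f ⊗_s L_g, ord ≤ 1·1.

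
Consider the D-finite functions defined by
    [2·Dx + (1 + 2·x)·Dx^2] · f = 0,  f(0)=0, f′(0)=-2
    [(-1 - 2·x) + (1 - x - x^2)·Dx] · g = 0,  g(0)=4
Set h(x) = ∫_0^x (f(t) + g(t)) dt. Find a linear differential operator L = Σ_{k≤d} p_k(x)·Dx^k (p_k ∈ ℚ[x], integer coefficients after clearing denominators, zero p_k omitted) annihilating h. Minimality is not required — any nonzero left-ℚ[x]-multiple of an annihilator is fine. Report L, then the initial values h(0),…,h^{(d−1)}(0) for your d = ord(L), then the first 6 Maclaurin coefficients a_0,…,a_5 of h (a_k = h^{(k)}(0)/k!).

f: a_k = 0, -2, 2, -8/3, 4, -32/5, …
g: a_k = 4, 4, 8, 12, 20, 32, …
L₀ := lclm(L_f,L_g); ord L₀ ≤ 2+1.
h=∫h₀ ⇒ L = L₀·Dx.
L = (-34 - 92·x - 116·x^2 - 48·x^3 - 24·x^4)·Dx^2 + (-5 - 60·x - 170·x^2 - 180·x^3 - 100·x^4 - 40·x^5)·Dx^3 + (3 + 11·x + 5·x^2 - 20·x^3 - 30·x^4 - 24·x^5 - 8·x^6)·Dx^4  (order 4).
h: a_k = 0, 4, 1, 10/3, 7/3, 24/5, …
ICs: h(0) = 0, h′(0) = 4, h′′(0) = 2, h′′′(0) = 20.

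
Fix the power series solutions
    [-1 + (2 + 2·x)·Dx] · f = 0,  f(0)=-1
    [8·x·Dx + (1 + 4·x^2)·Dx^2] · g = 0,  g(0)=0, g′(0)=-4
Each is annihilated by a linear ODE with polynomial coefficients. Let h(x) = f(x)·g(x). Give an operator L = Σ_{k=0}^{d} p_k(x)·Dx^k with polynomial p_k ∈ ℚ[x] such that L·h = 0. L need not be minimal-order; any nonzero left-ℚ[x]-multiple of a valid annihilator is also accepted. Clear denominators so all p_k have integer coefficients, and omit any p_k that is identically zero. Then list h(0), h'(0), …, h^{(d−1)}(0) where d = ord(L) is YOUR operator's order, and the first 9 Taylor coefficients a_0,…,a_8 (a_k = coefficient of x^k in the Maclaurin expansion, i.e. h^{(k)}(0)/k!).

L = (3 - 16·x - 4·x^2) + (-4 + 28·x + 48·x^2 + 16·x^3)·Dx + (4 + 8·x + 20·x^2 + 32·x^3 + 16·x^4)·Dx^2  (order 2).
h: a_k = 0, 4, 2, -35/6, -29/12, 6389/480, 5929/960, -1022653/26880, -944407/53760, …
ICs: h(0) = 0, h′(0) = 4.

f: a_k = -1, -1/2, 1/8, -1/16, 5/128, -7/256, 21/1024, -33/2048, 429/32768, …
g: a_k = 0, -4, 0, 16/3, 0, -64/5, 0, 256/7, 0, …
Sym-product of L_f,L_g gives L₀ (≤ ord 2).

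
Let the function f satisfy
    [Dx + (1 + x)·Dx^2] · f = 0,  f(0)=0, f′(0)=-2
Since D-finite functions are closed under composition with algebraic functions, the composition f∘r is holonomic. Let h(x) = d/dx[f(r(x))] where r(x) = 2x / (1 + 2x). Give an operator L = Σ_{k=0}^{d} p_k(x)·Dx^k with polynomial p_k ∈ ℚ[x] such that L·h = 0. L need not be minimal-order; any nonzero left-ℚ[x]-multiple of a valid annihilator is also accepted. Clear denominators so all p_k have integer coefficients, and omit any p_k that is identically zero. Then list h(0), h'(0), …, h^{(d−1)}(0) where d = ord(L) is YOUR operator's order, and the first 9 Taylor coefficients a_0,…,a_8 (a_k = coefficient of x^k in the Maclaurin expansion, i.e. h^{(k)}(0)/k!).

f: a_k = 0, -2, 1, -2/3, 1/2, -2/5, 1/3, -2/7, 1/4, …
L₀ from L_f via x↦r, Dx↦r'^{-1}Dx.
h₀' ⇒ L via d/dx closure of L₀.
L = (6 + 16·x) + (1 + 6·x + 8·x^2)·Dx  (order 1).
h: a_k = -4, 24, -112, 480, -1984, 8064, -32512, 130560, -523264, …
ICs: h(0) = -4.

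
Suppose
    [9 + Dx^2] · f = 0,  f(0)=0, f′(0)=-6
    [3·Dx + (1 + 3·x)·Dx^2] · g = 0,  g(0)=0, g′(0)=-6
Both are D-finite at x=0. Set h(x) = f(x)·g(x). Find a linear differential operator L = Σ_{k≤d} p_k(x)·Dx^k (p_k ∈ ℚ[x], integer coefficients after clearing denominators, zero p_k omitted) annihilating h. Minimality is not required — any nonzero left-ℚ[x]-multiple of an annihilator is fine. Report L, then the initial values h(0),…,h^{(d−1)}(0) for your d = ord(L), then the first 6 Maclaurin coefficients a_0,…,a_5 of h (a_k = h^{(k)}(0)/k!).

L = (-81 + 486·x + 4617·x^2 + 11664·x^3 + 8748·x^4) + (36 + 540·x + 1944·x^2 + 1944·x^3)·Dx + (180·x + 1134·x^2 + 2592·x^3 + 1944·x^4)·Dx^2 + (4 + 60·x + 216·x^2 + 216·x^3)·Dx^3 + (1 + 14·x + 69·x^2 + 144·x^3 + 108·x^4)·Dx^4  (order 4).
h: a_k = 0, 0, 36, -54, 54, -162, …
ICs: h(0) = 0, h′(0) = 0, h′′(0) = 72, h′′′(0) = -324.

f: a_k = 0, -6, 0, 9, 0, -81/20, …
g: a_k = 0, -6, 9, -18, 81/2, -486/5, …
Product ⇒ symmetric product L₀, ord ≤ 4.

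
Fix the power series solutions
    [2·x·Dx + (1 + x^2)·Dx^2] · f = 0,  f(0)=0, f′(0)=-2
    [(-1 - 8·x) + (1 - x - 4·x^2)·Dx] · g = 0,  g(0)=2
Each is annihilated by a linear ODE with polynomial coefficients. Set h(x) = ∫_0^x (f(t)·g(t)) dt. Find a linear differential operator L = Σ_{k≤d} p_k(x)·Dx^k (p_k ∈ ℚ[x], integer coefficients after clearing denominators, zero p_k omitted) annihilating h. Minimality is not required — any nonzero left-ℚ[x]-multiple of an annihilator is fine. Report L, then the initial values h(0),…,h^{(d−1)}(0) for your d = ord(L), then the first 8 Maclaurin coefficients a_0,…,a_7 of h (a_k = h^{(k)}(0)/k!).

f: a_k = 0, -2, 0, 2/3, 0, -2/5, 0, 2/7, …
g: a_k = 2, 2, 10, 18, 58, 130, 362, 882, …
f·g: L₀ = L_f ⊗_s L_g, ord ≤ 2·1.
h=∫₀ˣh₀: take L = L₀·Dx.
L = (8 + 2·x + 24·x^2)·Dx + (2 + 14·x + 4·x^2 + 24·x^3)·Dx^2 + (-1 + x + 3·x^2 + x^3 + 4·x^4)·Dx^3  (order 3).
h: a_k = 0, 0, -2, -4/3, -14/3, -104/15, -826/45, -1244/35, …
ICs: h(0) = 0, h′(0) = 0, h′′(0) = -4.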